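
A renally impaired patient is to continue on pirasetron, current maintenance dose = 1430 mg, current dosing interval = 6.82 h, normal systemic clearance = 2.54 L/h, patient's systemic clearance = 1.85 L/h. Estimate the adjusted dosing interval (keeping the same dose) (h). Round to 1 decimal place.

9.4 h

To keep the same average steady-state level, dosing rate must scale with clearance.
CL ratio = 1.85 / 2.54 = 0.7283
New interval (same dose) = 6.82 / 0.7283 = 9.364 h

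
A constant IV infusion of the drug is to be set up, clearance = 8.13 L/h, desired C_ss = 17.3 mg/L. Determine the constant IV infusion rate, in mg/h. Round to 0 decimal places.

141 mg/h

At steady state, infusion rate R₀ = Css × CL = 17.3 × 8.130 = 140.6 mg/h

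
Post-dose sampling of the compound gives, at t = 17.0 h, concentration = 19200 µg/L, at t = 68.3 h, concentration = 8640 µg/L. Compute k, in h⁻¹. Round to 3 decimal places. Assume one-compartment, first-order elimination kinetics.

0.016 h⁻¹

k = ln(C₁/C₂) / (t₂ − t₁) = ln(19200/8640) / (68.3 − 17.0)
  = 0.7985 / 51.30 = 0.01557 h⁻¹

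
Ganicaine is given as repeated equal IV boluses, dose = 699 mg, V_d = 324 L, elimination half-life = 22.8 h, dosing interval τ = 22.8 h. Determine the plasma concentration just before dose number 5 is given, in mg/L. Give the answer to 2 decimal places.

C₀ per dose = Dose / Vd = 699 / 324 = 2.157 mg/L
k = ln2 / t½ = 0.693147 / 22.8 = 0.03040 h⁻¹
Fraction remaining after one interval: r = e^(−kτ) = e^(−0.03040 × 22.8) = 0.5000
Before dose 5, 4 doses have been given (aged 1τ, 2τ, 3τ, 4τ).
C_trough = C₀ × (r + r² + … + r^4) = C₀ × r(1−r^4)/(1−r)
        = 2.157 × 0.5000 × (1 − 0.06250) / (1 − 0.5000) = 2.022 mg/L

2.02 mg/L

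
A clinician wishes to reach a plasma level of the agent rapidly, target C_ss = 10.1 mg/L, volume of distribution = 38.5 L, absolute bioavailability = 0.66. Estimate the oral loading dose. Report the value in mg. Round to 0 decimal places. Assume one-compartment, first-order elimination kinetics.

589 mg

LD = Css × Vd / F = 10.1 × 38.5 / 0.66 = 589.2 mg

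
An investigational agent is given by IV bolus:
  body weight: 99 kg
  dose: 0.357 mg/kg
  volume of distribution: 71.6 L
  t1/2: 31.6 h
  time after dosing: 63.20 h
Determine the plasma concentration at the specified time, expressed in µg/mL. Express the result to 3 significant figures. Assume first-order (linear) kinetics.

Total dose = 0.357 × 99 = 35.34 mg
C₀ = Dose / Vd = 35.34 / 71.6 = 0.4936 mg/L
k = ln2 / t½ = 0.693147 / 31.6 = 0.02194 h⁻¹
t / t½ = 63.20 / 31.6 = 2 half-lives
C = C₀ × (1/2)^2 = 0.4936 × 0.2500 = 0.1234 mg/L
(0.1234 mg/L = 0.1234 µg/mL)

0.123 µg/mL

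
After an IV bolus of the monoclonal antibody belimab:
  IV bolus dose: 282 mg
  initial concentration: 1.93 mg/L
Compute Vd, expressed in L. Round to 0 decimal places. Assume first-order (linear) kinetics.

Vd = Dose / C₀ = 282.0 / 1.93 = 146.1 L

146 L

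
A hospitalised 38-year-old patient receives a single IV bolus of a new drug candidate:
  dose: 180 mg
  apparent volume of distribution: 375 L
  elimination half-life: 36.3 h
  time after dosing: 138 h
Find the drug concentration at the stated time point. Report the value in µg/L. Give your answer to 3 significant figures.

34.4 µg/L

C₀ = Dose / Vd = 180.0 / 375 = 0.4800 mg/L
k = ln2 / t½ = 0.693147 / 36.3 = 0.01909 h⁻¹
C = C₀ · e^(−k·t) = 0.4800 × e^(−0.01909 × 138)
  = 0.4800 × 0.07176 = 0.03444 mg/L
Convert: 0.03444 mg/L × 1000 = 34.44 µg/L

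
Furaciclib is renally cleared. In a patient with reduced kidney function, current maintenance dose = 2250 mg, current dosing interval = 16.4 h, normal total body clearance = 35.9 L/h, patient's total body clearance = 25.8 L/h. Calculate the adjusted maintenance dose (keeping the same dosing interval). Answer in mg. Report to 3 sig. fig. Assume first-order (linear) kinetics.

To keep the same average steady-state level, dosing rate must scale with clearance.
CL ratio = 25.8 / 35.9 = 0.7187
New dose (same interval) = 2250 × 0.7187 = 1617 mg

1620 mg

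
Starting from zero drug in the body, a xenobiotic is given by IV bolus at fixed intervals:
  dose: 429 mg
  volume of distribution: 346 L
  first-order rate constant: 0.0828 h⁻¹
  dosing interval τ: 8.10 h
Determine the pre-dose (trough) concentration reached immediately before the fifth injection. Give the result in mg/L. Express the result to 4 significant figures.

C₀ per dose = Dose / Vd = 429 / 346 = 1.240 mg/L
Fraction remaining after one interval: r = e^(−kτ) = e^(−0.08280 × 8.10) = 0.5114
Before dose 5, 4 doses have been given (aged 1τ, 2τ, 3τ, 4τ).
C_trough = C₀ × (r + r² + … + r^4) = C₀ × r(1−r^4)/(1−r)
        = 1.240 × 0.5114 × (1 − 0.06840) / (1 − 0.5114) = 1.209 mg/L

1.209 mg/L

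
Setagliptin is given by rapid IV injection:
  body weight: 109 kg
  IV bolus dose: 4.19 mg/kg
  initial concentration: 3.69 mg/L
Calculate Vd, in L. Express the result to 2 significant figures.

Dose = 4.19 × 109 = 456.7 mg
Vd = Dose / C₀ = 456.7 / 3.69 = 123.8 L

120 L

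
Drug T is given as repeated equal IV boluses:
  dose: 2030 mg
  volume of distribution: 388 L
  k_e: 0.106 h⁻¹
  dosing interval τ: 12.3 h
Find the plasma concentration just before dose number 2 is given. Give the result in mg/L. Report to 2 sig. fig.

C₀ per dose = Dose / Vd = 2030 / 388 = 5.232 mg/L
Fraction remaining after one interval: r = e^(−kτ) = e^(−0.1060 × 12.3) = 0.2715
Before dose 2, 1 dose has been given (aged 1τ).
C_trough = C₀ × r = 5.232 × 0.2715 = 1.420 mg/L

1.4 mg/L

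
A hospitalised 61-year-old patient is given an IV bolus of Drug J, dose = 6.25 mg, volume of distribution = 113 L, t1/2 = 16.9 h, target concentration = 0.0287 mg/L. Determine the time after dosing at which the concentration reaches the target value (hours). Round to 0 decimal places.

C₀ = Dose / Vd = 6.250 / 113 = 0.05531 mg/L
k = ln2 / t½ = 0.693147 / 16.9 = 0.04101 h⁻¹
t = ln(C₀ / C) / k = ln(0.05531 / 0.0287) / 0.04101
  = ln(1.927) / 0.04101 = 0.6560 / 0.04101 = 16.00 h

16 h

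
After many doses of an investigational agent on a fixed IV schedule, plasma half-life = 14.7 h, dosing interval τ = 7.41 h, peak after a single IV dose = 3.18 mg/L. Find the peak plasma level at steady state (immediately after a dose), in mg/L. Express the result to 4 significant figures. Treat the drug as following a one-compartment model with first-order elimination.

10.78 mg/L

k = ln2 / t½ = 0.693147 / 14.7 = 0.04715 h⁻¹
e^(−kτ) = e^(−0.04715 × 7.41) = 0.7051
Accumulation ratio R = 1 / (1 − e^(−kτ)) = 1 / (1 − 0.7051) = 3.391
Steady-state peak = C₀ × R = 3.18 × 3.391 = 10.78 mg/L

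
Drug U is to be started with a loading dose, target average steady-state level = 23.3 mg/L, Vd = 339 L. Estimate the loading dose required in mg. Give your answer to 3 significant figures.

7900 mg

LD = Css × Vd = 23.3 × 339 = 7899 mg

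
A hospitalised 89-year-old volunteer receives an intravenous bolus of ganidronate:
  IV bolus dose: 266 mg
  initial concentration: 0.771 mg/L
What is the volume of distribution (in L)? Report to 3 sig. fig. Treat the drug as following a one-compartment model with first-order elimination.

Vd = Dose / C₀ = 266.0 / 0.771 = 345.0 L

345 L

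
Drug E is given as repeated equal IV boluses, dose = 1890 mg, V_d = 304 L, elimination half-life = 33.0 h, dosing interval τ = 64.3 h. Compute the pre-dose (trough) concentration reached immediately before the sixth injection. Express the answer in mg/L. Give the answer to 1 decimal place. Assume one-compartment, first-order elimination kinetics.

C₀ per dose = Dose / Vd = 1890 / 304 = 6.217 mg/L
k = ln2 / t½ = 0.693147 / 33.0 = 0.02100 h⁻¹
Fraction remaining after one interval: r = e^(−kτ) = e^(−0.02100 × 64.3) = 0.2592
Before dose 6, 5 doses have been given (aged 1τ, 2τ, 3τ, 4τ, 5τ).
C_trough = C₀ × (r + r² + … + r^5) = C₀ × r(1−r^5)/(1−r)
        = 6.217 × 0.2592 × (1 − 0.001170) / (1 − 0.2592) = 2.173 mg/L

2.2 mg/L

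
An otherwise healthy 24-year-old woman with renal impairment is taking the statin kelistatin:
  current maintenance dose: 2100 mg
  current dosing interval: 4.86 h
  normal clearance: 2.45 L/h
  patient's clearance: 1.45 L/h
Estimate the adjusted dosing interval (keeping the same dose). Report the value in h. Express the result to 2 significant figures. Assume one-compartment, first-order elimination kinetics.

To keep the same average steady-state level, dosing rate must scale with clearance.
CL ratio = 1.45 / 2.45 = 0.5918
New interval (same dose) = 4.86 / 0.5918 = 8.212 h

8.2 h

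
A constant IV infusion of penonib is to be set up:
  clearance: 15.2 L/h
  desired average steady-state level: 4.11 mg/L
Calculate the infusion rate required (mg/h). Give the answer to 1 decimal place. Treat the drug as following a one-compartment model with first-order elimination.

62.5 mg/h

At steady state, infusion rate R₀ = Css × CL = 4.11 × 15.20 = 62.47 mg/h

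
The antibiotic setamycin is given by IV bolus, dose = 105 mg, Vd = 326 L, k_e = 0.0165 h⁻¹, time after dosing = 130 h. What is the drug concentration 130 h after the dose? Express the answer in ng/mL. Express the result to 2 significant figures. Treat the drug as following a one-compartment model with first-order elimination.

C₀ = Dose / Vd = 105.0 / 326 = 0.3221 mg/L
C = C₀ · e^(−k·t) = 0.3221 × e^(−0.01650 × 130)
  = 0.3221 × 0.1171 = 0.03772 mg/L
Convert: 0.03772 mg/L × 1000 = 37.72 ng/mL

38 ng/mL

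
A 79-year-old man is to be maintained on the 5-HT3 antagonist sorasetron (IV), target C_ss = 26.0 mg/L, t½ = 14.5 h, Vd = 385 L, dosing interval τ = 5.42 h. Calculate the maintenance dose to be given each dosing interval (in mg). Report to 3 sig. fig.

k = ln2 / t½ = 0.693147 / 14.5 = 0.04780 h⁻¹
CL = k × Vd = 0.04780 × 385 = 18.40 L/h
At steady state, Dose/τ = Css × CL.
Dose = Css × CL × τ = 26.0 × 18.40 × 5.42 = 2593 mg

2590 mg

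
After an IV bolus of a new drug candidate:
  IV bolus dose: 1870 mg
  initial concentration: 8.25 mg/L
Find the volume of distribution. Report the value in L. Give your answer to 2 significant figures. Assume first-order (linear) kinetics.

230 L

Vd = Dose / C₀ = 1870 / 8.25 = 226.7 L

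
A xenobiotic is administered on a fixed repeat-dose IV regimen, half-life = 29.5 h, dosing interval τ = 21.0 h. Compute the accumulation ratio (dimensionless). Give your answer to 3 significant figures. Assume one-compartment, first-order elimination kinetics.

2.57

k = ln2 / t½ = 0.693147 / 29.5 = 0.02350 h⁻¹
e^(−kτ) = e^(−0.02350 × 21.0) = 0.6105
Accumulation ratio R = 1 / (1 − e^(−kτ)) = 1 / (1 − 0.6105) = 2.567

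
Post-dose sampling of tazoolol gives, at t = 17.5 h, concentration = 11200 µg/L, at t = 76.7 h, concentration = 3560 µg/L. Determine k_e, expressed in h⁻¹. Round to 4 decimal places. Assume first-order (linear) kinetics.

0.0194 h⁻¹

k = ln(C₁/C₂) / (t₂ − t₁) = ln(11200/3560) / (76.7 − 17.5)
  = 1.146 / 59.20 = 0.01936 h⁻¹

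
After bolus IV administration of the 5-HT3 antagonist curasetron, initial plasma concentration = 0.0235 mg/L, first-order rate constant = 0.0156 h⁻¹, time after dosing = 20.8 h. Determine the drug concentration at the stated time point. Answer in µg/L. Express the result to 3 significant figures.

17.0 µg/L

C = C₀ · e^(−k·t) = 0.02350 × e^(−0.01560 × 20.8)
  = 0.02350 × 0.7229 = 0.01699 mg/L
Convert: 0.01699 mg/L × 1000 = 16.99 µg/L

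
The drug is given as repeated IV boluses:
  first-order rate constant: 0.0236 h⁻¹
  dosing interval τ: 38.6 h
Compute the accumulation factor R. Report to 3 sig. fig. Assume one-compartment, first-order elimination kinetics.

e^(−kτ) = e^(−0.02360 × 38.6) = 0.4021
Accumulation ratio R = 1 / (1 − e^(−kτ)) = 1 / (1 − 0.4021) = 1.673

1.67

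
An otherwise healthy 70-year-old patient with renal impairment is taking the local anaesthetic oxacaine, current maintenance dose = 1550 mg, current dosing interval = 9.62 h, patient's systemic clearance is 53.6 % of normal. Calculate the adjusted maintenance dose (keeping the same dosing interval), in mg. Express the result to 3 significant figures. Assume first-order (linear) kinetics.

831 mg

To keep the same average steady-state level, dosing rate must scale with clearance.
CL ratio = 53.6 / 100 = 0.5360
New dose (same interval) = 1550 × 0.5360 = 830.8 mg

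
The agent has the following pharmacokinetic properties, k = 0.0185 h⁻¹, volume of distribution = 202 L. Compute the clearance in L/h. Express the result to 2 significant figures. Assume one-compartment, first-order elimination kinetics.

3.7 L/h

CL = k × Vd = 0.0185 × 202 = 3.737 L/h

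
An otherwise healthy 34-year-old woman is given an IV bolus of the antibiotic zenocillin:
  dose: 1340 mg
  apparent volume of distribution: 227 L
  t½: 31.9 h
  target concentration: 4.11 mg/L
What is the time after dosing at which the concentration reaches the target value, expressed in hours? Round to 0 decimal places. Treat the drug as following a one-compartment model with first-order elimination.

17 h

C₀ = Dose / Vd = 1340 / 227 = 5.903 mg/L
k = ln2 / t½ = 0.693147 / 31.9 = 0.02173 h⁻¹
t = ln(C₀ / C) / k = ln(5.903 / 4.11) / 0.02173
  = ln(1.436) / 0.02173 = 0.3619 / 0.02173 = 16.65 h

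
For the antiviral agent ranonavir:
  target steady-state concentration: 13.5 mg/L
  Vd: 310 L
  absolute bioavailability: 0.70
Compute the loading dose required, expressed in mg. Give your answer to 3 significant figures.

LD = Css × Vd / F = 13.5 × 310 / 0.70 = 5979 mg

5980 mg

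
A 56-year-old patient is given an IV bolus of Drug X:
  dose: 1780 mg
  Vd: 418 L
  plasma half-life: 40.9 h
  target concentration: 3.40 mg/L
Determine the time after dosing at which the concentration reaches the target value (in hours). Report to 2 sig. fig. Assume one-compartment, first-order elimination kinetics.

13 h

C₀ = Dose / Vd = 1780 / 418 = 4.258 mg/L
k = ln2 / t½ = 0.693147 / 40.9 = 0.01695 h⁻¹
t = ln(C₀ / C) / k = ln(4.258 / 3.40) / 0.01695
  = ln(1.252) / 0.01695 = 0.2247 / 0.01695 = 13.26 h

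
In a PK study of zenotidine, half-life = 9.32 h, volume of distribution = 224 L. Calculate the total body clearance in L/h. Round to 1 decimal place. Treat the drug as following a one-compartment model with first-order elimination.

k = ln2 / t½ = 0.693147 / 9.32 = 0.07437 h⁻¹
CL = k × Vd = 0.07437 × 224 = 16.66 L/h

16.7 L/h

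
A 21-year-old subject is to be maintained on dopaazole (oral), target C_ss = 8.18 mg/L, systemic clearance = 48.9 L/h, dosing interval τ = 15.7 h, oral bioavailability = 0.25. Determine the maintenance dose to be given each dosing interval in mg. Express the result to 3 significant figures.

At steady state, F × (Dose/τ) = Css × CL.
Dose = Css × CL × τ / F = 8.18 × 48.90 × 15.7 / 0.25 = 25120 mg

25100 mg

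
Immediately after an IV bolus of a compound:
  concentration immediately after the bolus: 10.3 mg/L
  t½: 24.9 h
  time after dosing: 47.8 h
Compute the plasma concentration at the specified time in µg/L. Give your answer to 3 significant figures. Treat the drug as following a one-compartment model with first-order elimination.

2720 µg/L

k = ln2 / t½ = 0.693147 / 24.9 = 0.02784 h⁻¹
C = C₀ · e^(−k·t) = 10.30 × e^(−0.02784 × 47.8)
  = 10.30 × 0.2643 = 2.722 mg/L
Convert: 2.722 mg/L × 1000 = 2722 µg/L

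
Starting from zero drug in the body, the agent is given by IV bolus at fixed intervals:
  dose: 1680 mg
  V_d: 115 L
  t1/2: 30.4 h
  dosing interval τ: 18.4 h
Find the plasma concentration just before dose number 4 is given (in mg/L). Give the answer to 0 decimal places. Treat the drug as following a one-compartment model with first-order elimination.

20 mg/L

C₀ per dose = Dose / Vd = 1680 / 115 = 14.61 mg/L
k = ln2 / t½ = 0.693147 / 30.4 = 0.02280 h⁻¹
Fraction remaining after one interval: r = e^(−kτ) = e^(−0.02280 × 18.4) = 0.6574
Before dose 4, 3 doses have been given (aged 1τ, 2τ, 3τ).
C_trough = C₀ × (r + r² + … + r^3) = C₀ × r(1−r^3)/(1−r)
        = 14.61 × 0.6574 × (1 − 0.2841) / (1 − 0.6574) = 20.07 mg/L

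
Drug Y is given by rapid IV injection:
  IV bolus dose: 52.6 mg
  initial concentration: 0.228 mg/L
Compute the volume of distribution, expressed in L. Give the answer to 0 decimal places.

231 L

Vd = Dose / C₀ = 52.60 / 0.228 = 230.7 L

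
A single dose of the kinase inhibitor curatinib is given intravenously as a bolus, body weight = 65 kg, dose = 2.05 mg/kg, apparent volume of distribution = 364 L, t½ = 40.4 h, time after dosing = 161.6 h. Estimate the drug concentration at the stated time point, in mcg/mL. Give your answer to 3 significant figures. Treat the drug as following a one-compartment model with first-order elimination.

0.0229 mcg/mL

Total dose = 2.05 × 65 = 133.3 mg
C₀ = Dose / Vd = 133.3 / 364 = 0.3662 mg/L
k = ln2 / t½ = 0.693147 / 40.4 = 0.01716 h⁻¹
t / t½ = 161.6 / 40.4 = 4 half-lives
C = C₀ × (1/2)^4 = 0.3662 × 0.06250 = 0.02289 mg/L
(0.02289 mg/L = 0.02289 mcg/mL)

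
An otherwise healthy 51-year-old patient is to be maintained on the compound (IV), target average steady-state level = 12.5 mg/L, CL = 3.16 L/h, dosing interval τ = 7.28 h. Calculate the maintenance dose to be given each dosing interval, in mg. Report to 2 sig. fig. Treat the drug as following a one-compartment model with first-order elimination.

At steady state, Dose/τ = Css × CL.
Dose = Css × CL × τ = 12.5 × 3.160 × 7.28 = 287.6 mg

290 mg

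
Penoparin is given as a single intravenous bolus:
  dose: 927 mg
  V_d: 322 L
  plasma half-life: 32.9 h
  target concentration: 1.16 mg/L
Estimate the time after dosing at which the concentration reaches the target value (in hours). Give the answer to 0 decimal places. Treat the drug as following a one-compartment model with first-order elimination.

C₀ = Dose / Vd = 927.0 / 322 = 2.879 mg/L
k = ln2 / t½ = 0.693147 / 32.9 = 0.02107 h⁻¹
t = ln(C₀ / C) / k = ln(2.879 / 1.16) / 0.02107
  = ln(2.482) / 0.02107 = 0.9091 / 0.02107 = 43.15 h

43 h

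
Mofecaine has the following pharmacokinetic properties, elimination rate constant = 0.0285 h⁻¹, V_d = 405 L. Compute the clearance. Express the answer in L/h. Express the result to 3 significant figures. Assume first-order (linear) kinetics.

CL = k × Vd = 0.0285 × 405 = 11.54 L/h

11.5 L/h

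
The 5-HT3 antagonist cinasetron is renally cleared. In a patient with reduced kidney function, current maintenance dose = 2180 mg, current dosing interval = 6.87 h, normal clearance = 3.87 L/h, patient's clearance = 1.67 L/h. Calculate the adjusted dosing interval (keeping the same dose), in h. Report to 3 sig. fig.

15.9 h

To keep the same average steady-state level, dosing rate must scale with clearance.
CL ratio = 1.67 / 3.87 = 0.4315
New interval (same dose) = 6.87 / 0.4315 = 15.92 h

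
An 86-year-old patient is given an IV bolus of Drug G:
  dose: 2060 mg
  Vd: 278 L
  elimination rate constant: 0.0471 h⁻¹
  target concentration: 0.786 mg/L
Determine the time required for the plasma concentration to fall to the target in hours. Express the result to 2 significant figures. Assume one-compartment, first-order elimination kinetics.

48 h

C₀ = Dose / Vd = 2060 / 278 = 7.410 mg/L
t = ln(C₀ / C) / k = ln(7.410 / 0.786) / 0.04710
  = ln(9.427) / 0.04710 = 2.244 / 0.04710 = 47.64 h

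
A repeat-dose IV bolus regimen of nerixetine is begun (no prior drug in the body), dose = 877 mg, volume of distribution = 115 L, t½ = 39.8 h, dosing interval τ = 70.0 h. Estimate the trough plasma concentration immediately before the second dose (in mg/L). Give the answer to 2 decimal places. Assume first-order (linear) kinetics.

C₀ per dose = Dose / Vd = 877 / 115 = 7.626 mg/L
k = ln2 / t½ = 0.693147 / 39.8 = 0.01742 h⁻¹
Fraction remaining after one interval: r = e^(−kτ) = e^(−0.01742 × 70.0) = 0.2954
Before dose 2, 1 dose has been given (aged 1τ).
C_trough = C₀ × r = 7.626 × 0.2954 = 2.253 mg/L

2.25 mg/L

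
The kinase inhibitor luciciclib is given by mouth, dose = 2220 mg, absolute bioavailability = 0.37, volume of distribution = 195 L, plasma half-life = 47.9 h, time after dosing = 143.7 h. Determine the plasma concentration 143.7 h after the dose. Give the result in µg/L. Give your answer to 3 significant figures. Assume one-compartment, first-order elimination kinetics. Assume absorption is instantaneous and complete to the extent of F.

527 µg/L

Amount reaching circulation = F × Dose = 0.37 × 2220 = 821.4 mg
C₀ = F·Dose / Vd = 821.4 / 195 = 4.212 mg/L
k = ln2 / t½ = 0.693147 / 47.9 = 0.01447 h⁻¹
t / t½ = 143.7 / 47.9 = 3 half-lives
C = C₀ × (1/2)^3 = 4.212 × 0.1250 = 0.5265 mg/L
Convert: 0.5265 mg/L × 1000 = 526.5 µg/L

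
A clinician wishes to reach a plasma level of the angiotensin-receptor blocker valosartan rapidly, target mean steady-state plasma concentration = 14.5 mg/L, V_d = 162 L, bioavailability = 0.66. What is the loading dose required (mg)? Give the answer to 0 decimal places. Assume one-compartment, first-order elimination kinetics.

3559 mg

LD = Css × Vd / F = 14.5 × 162 / 0.66 = 3559 mg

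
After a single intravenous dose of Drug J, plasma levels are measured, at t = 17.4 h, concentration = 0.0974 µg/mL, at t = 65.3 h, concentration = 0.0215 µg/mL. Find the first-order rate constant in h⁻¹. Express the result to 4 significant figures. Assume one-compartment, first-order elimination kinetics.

k = ln(C₁/C₂) / (t₂ − t₁) = ln(0.0974/0.0215) / (65.3 − 17.4)
  = 1.511 / 47.90 = 0.03154 h⁻¹

0.03154 h⁻¹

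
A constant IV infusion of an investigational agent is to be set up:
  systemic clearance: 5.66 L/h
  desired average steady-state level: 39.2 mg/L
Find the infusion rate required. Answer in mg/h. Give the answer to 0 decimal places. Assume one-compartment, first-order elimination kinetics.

222 mg/h

At steady state, infusion rate R₀ = Css × CL = 39.2 × 5.660 = 221.9 mg/h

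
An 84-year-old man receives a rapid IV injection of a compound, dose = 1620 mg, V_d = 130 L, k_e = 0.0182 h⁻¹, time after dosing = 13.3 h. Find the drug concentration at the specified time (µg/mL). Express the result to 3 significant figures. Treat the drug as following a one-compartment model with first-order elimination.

9.78 µg/mL

C₀ = Dose / Vd = 1620 / 130 = 12.46 mg/L
C = C₀ · e^(−k·t) = 12.46 × e^(−0.01820 × 13.3)
  = 12.46 × 0.7850 = 9.781 mg/L
(9.781 mg/L = 9.781 µg/mL)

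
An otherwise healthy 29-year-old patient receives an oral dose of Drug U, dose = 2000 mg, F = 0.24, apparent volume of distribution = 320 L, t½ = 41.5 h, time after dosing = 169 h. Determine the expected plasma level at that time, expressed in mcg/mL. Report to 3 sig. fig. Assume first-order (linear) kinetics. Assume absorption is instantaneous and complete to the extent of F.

Amount reaching circulation = F × Dose = 0.24 × 2000 = 480.0 mg
C₀ = F·Dose / Vd = 480.0 / 320 = 1.500 mg/L
k = ln2 / t½ = 0.693147 / 41.5 = 0.01670 h⁻¹
C = C₀ · e^(−k·t) = 1.500 × e^(−0.01670 × 169)
  = 1.500 × 0.05947 = 0.08921 mg/L
(0.08921 mg/L = 0.08921 mcg/mL)

0.0892 mcg/mL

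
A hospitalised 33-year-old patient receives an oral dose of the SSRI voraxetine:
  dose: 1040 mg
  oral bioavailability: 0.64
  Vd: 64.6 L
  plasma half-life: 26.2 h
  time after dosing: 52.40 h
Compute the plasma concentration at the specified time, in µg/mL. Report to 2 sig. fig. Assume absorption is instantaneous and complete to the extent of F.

Amount reaching circulation = F × Dose = 0.64 × 1040 = 665.6 mg
C₀ = F·Dose / Vd = 665.6 / 64.6 = 10.30 mg/L
k = ln2 / t½ = 0.693147 / 26.2 = 0.02646 h⁻¹
t / t½ = 52.40 / 26.2 = 2 half-lives
C = C₀ × (1/2)^2 = 10.30 × 0.2500 = 2.575 mg/L
(2.575 mg/L = 2.575 µg/mL)

2.6 µg/mL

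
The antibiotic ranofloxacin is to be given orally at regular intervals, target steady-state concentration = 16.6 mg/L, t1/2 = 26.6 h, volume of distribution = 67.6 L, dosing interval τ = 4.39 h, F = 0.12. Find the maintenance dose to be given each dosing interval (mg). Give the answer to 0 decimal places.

k = ln2 / t½ = 0.693147 / 26.6 = 0.02606 h⁻¹
CL = k × Vd = 0.02606 × 67.6 = 1.762 L/h
At steady state, F × (Dose/τ) = Css × CL.
Dose = Css × CL × τ / F = 16.6 × 1.762 × 4.39 / 0.12 = 1070 mg

1070 mg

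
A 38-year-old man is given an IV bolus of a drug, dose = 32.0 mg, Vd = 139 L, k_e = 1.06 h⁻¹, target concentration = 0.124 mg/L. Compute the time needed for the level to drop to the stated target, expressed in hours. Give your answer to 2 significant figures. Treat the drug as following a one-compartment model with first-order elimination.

0.58 h

C₀ = Dose / Vd = 32.00 / 139 = 0.2302 mg/L
t = ln(C₀ / C) / k = ln(0.2302 / 0.124) / 1.060
  = ln(1.856) / 1.060 = 0.6184 / 1.060 = 0.5834 h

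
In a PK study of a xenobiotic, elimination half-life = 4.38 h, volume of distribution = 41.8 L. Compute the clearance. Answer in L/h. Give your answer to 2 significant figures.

k = ln2 / t½ = 0.693147 / 4.38 = 0.1583 h⁻¹
CL = k × Vd = 0.1583 × 41.8 = 6.617 L/h

6.6 L/h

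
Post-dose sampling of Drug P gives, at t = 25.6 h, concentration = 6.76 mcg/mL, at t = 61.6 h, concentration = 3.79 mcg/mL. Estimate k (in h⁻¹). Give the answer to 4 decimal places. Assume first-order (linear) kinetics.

k = ln(C₁/C₂) / (t₂ − t₁) = ln(6.76/3.79) / (61.6 − 25.6)
  = 0.5787 / 36.00 = 0.01608 h⁻¹

0.0161 h⁻¹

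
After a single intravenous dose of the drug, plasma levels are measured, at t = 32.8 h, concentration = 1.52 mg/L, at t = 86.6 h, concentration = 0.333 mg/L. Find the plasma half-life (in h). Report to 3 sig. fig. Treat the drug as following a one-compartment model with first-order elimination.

k = ln(C₁/C₂) / (t₂ − t₁) = ln(1.52/0.333) / (86.6 − 32.8)
  = 1.518 / 53.80 = 0.02822 h⁻¹
t½ = ln2 / k = 0.693147 / 0.02822 = 24.56 h

24.6 h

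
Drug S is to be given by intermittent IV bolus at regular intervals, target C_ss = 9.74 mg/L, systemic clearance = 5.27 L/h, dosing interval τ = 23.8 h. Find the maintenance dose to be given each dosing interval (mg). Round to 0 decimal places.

At steady state, Dose/τ = Css × CL.
Dose = Css × CL × τ = 9.74 × 5.270 × 23.8 = 1222 mg

1222 mg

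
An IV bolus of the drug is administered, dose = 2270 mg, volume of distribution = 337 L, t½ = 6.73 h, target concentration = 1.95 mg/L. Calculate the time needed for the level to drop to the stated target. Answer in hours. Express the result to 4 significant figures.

C₀ = Dose / Vd = 2270 / 337 = 6.736 mg/L
k = ln2 / t½ = 0.693147 / 6.73 = 0.1030 h⁻¹
t = ln(C₀ / C) / k = ln(6.736 / 1.95) / 0.1030
  = ln(3.454) / 0.1030 = 1.240 / 0.1030 = 12.04 h

12.04 h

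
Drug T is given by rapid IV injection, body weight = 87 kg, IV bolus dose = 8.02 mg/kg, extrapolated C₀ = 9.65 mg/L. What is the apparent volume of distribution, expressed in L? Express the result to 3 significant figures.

72.3 L

Dose = 8.02 × 87 = 697.7 mg
Vd = Dose / C₀ = 697.7 / 9.65 = 72.30 L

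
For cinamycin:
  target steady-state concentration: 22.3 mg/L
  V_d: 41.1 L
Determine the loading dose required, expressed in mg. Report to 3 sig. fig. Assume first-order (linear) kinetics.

917 mg

LD = Css × Vd = 22.3 × 41.1 = 916.5 mg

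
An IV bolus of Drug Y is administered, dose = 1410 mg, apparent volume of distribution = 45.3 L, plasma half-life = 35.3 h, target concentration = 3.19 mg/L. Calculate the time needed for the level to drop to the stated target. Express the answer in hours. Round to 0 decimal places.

116 h

C₀ = Dose / Vd = 1410 / 45.3 = 31.13 mg/L
k = ln2 / t½ = 0.693147 / 35.3 = 0.01964 h⁻¹
t = ln(C₀ / C) / k = ln(31.13 / 3.19) / 0.01964
  = ln(9.759) / 0.01964 = 2.278 / 0.01964 = 116.0 h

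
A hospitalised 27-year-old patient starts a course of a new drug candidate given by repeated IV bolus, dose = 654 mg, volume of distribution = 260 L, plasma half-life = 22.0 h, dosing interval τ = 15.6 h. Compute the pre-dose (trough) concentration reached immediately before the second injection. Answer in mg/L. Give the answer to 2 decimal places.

C₀ per dose = Dose / Vd = 654 / 260 = 2.515 mg/L
k = ln2 / t½ = 0.693147 / 22.0 = 0.03151 h⁻¹
Fraction remaining after one interval: r = e^(−kτ) = e^(−0.03151 × 15.6) = 0.6117
Before dose 2, 1 dose has been given (aged 1τ).
C_trough = C₀ × r = 2.515 × 0.6117 = 1.538 mg/L

1.54 mg/L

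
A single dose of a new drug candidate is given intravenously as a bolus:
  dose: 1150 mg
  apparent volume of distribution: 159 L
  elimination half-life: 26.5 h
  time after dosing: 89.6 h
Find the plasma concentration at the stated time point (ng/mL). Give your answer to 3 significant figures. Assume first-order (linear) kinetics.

C₀ = Dose / Vd = 1150 / 159 = 7.233 mg/L
k = ln2 / t½ = 0.693147 / 26.5 = 0.02616 h⁻¹
C = C₀ · e^(−k·t) = 7.233 × e^(−0.02616 × 89.6)
  = 7.233 × 0.09595 = 0.6940 mg/L
Convert: 0.6940 mg/L × 1000 = 694.0 ng/mL

694 ng/mL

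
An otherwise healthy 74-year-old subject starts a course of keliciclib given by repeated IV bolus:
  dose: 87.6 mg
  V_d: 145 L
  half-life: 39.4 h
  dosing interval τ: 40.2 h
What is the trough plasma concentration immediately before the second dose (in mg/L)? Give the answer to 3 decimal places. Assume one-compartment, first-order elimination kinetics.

0.298 mg/L

C₀ per dose = Dose / Vd = 87.6 / 145 = 0.6041 mg/L
k = ln2 / t½ = 0.693147 / 39.4 = 0.01759 h⁻¹
Fraction remaining after one interval: r = e^(−kτ) = e^(−0.01759 × 40.2) = 0.4931
Before dose 2, 1 dose has been given (aged 1τ).
C_trough = C₀ × r = 0.6041 × 0.4931 = 0.2979 mg/L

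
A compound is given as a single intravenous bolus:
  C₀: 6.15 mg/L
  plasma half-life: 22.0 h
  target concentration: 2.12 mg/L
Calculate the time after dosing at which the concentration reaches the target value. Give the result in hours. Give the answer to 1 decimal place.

k = ln2 / t½ = 0.693147 / 22.0 = 0.03151 h⁻¹
t = ln(C₀ / C) / k = ln(6.150 / 2.12) / 0.03151
  = ln(2.901) / 0.03151 = 1.065 / 0.03151 = 33.80 h

33.8 h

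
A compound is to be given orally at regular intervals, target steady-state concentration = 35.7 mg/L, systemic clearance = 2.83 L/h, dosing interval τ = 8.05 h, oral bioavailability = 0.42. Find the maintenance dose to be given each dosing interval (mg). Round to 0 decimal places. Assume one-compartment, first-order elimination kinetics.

At steady state, F × (Dose/τ) = Css × CL.
Dose = Css × CL × τ / F = 35.7 × 2.830 × 8.05 / 0.42 = 1936 mg

1936 mg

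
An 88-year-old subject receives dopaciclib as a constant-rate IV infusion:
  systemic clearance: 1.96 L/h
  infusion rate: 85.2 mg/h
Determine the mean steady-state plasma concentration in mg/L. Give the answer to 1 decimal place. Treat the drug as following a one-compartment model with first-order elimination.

At steady state Css = R₀ / CL = 85.2 / 1.960 = 43.47 mg/L

43.5 mg/L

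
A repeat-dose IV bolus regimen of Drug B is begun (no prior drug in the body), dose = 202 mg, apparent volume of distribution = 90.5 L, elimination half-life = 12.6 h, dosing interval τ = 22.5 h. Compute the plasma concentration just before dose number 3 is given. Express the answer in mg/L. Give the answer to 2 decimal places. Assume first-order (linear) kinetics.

0.84 mg/L

C₀ per dose = Dose / Vd = 202 / 90.5 = 2.232 mg/L
k = ln2 / t½ = 0.693147 / 12.6 = 0.05501 h⁻¹
Fraction remaining after one interval: r = e^(−kτ) = e^(−0.05501 × 22.5) = 0.2900
Before dose 3, 2 doses have been given (aged 1τ, 2τ).
C_trough = C₀ × (r + r²) = 2.232 × (0.2900 + 0.08410) = 0.8350 mg/L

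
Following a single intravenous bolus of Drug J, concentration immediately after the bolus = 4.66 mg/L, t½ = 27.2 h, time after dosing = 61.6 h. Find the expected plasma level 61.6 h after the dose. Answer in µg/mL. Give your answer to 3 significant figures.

k = ln2 / t½ = 0.693147 / 27.2 = 0.02548 h⁻¹
C = C₀ · e^(−k·t) = 4.660 × e^(−0.02548 × 61.6)
  = 4.660 × 0.2081 = 0.9697 mg/L
(0.9697 mg/L = 0.9697 µg/mL)

0.970 µg/mL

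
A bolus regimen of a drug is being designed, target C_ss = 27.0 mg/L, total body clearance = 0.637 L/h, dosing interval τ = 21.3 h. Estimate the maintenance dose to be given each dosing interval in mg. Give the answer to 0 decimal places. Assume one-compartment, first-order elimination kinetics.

366 mg

At steady state, Dose/τ = Css × CL.
Dose = Css × CL × τ = 27.0 × 0.6370 × 21.3 = 366.3 mg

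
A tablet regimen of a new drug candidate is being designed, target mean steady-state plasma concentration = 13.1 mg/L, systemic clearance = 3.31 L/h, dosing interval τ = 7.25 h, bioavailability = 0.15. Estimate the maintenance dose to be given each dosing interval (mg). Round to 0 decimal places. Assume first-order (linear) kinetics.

2096 mg

At steady state, F × (Dose/τ) = Css × CL.
Dose = Css × CL × τ / F = 13.1 × 3.310 × 7.25 / 0.15 = 2096 mg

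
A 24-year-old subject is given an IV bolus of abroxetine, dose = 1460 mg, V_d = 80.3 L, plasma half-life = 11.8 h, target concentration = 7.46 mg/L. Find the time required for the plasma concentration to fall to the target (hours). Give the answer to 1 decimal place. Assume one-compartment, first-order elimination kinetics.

15.2 h

C₀ = Dose / Vd = 1460 / 80.3 = 18.18 mg/L
k = ln2 / t½ = 0.693147 / 11.8 = 0.05874 h⁻¹
t = ln(C₀ / C) / k = ln(18.18 / 7.46) / 0.05874
  = ln(2.437) / 0.05874 = 0.8908 / 0.05874 = 15.17 h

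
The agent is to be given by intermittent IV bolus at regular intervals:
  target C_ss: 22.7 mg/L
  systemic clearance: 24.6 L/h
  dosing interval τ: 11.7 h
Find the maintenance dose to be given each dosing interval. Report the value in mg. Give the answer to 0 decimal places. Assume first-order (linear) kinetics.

6534 mg

At steady state, Dose/τ = Css × CL.
Dose = Css × CL × τ = 22.7 × 24.60 × 11.7 = 6534 mg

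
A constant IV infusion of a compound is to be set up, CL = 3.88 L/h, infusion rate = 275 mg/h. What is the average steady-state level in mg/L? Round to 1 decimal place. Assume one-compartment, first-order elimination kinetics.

70.9 mg/L

At steady state Css = R₀ / CL = 275 / 3.880 = 70.88 mg/L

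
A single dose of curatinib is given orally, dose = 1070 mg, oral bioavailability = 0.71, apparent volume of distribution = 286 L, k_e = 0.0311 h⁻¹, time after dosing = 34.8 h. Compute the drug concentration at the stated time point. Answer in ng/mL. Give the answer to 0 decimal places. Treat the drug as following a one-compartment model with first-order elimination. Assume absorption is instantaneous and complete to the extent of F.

Amount reaching circulation = F × Dose = 0.71 × 1070 = 759.7 mg
C₀ = F·Dose / Vd = 759.7 / 286 = 2.656 mg/L
C = C₀ · e^(−k·t) = 2.656 × e^(−0.03110 × 34.8)
  = 2.656 × 0.3388 = 0.8999 mg/L
Convert: 0.8999 mg/L × 1000 = 899.9 ng/mL

900 ng/mL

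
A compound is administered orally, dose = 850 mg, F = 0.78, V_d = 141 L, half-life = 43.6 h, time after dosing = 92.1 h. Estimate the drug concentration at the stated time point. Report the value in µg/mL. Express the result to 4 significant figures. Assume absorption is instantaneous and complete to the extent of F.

1.087 µg/mL

Amount reaching circulation = F × Dose = 0.78 × 850.0 = 663.0 mg
C₀ = F·Dose / Vd = 663.0 / 141 = 4.702 mg/L
k = ln2 / t½ = 0.693147 / 43.6 = 0.01590 h⁻¹
C = C₀ · e^(−k·t) = 4.702 × e^(−0.01590 × 92.1)
  = 4.702 × 0.2312 = 1.087 mg/L
(1.087 mg/L = 1.087 µg/mL)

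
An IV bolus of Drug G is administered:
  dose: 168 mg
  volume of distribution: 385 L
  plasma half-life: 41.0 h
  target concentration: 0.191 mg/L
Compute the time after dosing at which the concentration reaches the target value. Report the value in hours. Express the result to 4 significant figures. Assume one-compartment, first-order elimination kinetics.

C₀ = Dose / Vd = 168.0 / 385 = 0.4364 mg/L
k = ln2 / t½ = 0.693147 / 41.0 = 0.01691 h⁻¹
t = ln(C₀ / C) / k = ln(0.4364 / 0.191) / 0.01691
  = ln(2.285) / 0.01691 = 0.8264 / 0.01691 = 48.87 h

48.87 h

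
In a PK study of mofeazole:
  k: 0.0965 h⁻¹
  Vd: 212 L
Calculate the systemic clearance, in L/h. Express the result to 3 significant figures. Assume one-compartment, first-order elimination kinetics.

CL = k × Vd = 0.0965 × 212 = 20.46 L/h

20.5 L/h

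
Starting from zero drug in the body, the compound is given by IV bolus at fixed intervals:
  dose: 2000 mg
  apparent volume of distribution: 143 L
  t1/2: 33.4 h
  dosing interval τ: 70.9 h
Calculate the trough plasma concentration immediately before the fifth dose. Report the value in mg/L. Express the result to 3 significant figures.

C₀ per dose = Dose / Vd = 2000 / 143 = 13.99 mg/L
k = ln2 / t½ = 0.693147 / 33.4 = 0.02075 h⁻¹
Fraction remaining after one interval: r = e^(−kτ) = e^(−0.02075 × 70.9) = 0.2297
Before dose 5, 4 doses have been given (aged 1τ, 2τ, 3τ, 4τ).
C_trough = C₀ × (r + r² + … + r^4) = C₀ × r(1−r^4)/(1−r)
        = 13.99 × 0.2297 × (1 − 0.002784) / (1 − 0.2297) = 4.160 mg/L

4.16 mg/L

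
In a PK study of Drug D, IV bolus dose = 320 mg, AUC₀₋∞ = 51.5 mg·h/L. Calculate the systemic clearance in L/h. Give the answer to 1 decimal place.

6.2 L/h

CL = Dose / AUC = 320 / 51.5 = 6.214 L/h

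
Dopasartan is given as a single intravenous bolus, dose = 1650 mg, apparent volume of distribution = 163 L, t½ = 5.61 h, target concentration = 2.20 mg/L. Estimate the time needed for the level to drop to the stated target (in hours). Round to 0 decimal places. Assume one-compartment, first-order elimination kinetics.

12 h

C₀ = Dose / Vd = 1650 / 163 = 10.12 mg/L
k = ln2 / t½ = 0.693147 / 5.61 = 0.1236 h⁻¹
t = ln(C₀ / C) / k = ln(10.12 / 2.20) / 0.1236
  = ln(4.600) / 0.1236 = 1.526 / 0.1236 = 12.35 h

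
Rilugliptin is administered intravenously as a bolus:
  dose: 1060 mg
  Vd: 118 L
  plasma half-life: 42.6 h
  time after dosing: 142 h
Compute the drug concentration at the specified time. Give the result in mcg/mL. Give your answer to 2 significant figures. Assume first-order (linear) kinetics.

0.89 mcg/mL

C₀ = Dose / Vd = 1060 / 118 = 8.983 mg/L
k = ln2 / t½ = 0.693147 / 42.6 = 0.01627 h⁻¹
C = C₀ · e^(−k·t) = 8.983 × e^(−0.01627 × 142)
  = 8.983 × 0.09923 = 0.8914 mg/L
(0.8914 mg/L = 0.8914 mcg/mL)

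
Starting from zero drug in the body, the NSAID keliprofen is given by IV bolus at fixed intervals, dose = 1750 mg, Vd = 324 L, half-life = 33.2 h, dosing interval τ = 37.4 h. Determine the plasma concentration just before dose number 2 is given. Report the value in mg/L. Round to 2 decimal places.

C₀ per dose = Dose / Vd = 1750 / 324 = 5.401 mg/L
k = ln2 / t½ = 0.693147 / 33.2 = 0.02088 h⁻¹
Fraction remaining after one interval: r = e^(−kτ) = e^(−0.02088 × 37.4) = 0.4580
Before dose 2, 1 dose has been given (aged 1τ).
C_trough = C₀ × r = 5.401 × 0.4580 = 2.474 mg/L

2.47 mg/L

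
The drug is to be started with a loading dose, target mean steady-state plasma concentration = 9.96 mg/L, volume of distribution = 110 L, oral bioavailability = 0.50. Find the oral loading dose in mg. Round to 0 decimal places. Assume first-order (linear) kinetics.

LD = Css × Vd / F = 9.96 × 110 / 0.50 = 2191 mg

2191 mg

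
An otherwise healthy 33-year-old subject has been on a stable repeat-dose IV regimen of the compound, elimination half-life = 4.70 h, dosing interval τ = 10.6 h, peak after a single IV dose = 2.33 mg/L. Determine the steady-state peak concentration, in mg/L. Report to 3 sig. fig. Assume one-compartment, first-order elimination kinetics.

k = ln2 / t½ = 0.693147 / 4.70 = 0.1475 h⁻¹
e^(−kτ) = e^(−0.1475 × 10.6) = 0.2094
Accumulation ratio R = 1 / (1 − e^(−kτ)) = 1 / (1 − 0.2094) = 1.265
Steady-state peak = C₀ × R = 2.33 × 1.265 = 2.947 mg/L

2.95 mg/L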